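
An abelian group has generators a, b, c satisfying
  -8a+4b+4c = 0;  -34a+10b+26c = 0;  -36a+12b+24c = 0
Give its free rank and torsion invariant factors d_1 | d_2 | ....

Answer: M ≅ ℤ/2 ⊕ ℤ/4 ⊕ ℤ/12

Derivation:
rank_ℚ(R)=3; free=3−3=0
SNF(R) diag = [2, 4, 12] → torsion [2, 4, 12]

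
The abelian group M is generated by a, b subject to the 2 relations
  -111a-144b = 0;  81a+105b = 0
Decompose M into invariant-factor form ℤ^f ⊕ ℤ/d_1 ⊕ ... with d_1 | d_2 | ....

rank_ℚ(R)=2; free=2−2=0
SNF(R) diag = [3, 3] → torsion [3, 3]

Answer: M ≅ ℤ/3 ⊕ ℤ/3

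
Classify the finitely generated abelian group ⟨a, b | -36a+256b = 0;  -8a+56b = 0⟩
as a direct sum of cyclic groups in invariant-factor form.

Answer: M ≅ ℤ/4 ⊕ ℤ/8

Derivation:
rank_ℚ(R)=2; free=2−2=0
SNF(R) diag = [4, 8] → torsion [4, 8]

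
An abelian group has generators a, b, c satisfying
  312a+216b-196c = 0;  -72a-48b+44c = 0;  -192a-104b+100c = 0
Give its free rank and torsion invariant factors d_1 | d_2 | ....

rank_ℚ(R)=3; free=3−3=0
SNF(R) diag = [4, 8, 24] → torsion [4, 8, 24]

Answer: M ≅ ℤ/4 ⊕ ℤ/8 ⊕ ℤ/24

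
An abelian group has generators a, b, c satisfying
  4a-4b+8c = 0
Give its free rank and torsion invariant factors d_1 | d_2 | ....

rank_ℚ(R)=1; free=3−1=2
SNF(R) diag = [4] → torsion [4]

Answer: M ≅ ℤ^2 ⊕ ℤ/4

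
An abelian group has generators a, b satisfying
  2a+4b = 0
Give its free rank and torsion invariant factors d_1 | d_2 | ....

Answer: M ≅ ℤ^1 ⊕ ℤ/2

Derivation:
rank_ℚ(R)=1; free=2−1=1
SNF(R) diag = [2] → torsion [2]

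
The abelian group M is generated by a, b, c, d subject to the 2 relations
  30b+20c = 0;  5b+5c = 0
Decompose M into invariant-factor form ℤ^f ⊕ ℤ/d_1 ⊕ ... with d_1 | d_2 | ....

Answer: M ≅ ℤ^2 ⊕ ℤ/5 ⊕ ℤ/10

Derivation:
rank_ℚ(R)=2; free=4−2=2
SNF(R) diag = [5, 10] → torsion [5, 10]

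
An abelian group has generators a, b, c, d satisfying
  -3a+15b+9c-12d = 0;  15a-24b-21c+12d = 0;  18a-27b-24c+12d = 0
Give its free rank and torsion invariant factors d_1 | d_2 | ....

Answer: M ≅ ℤ^1 ⊕ ℤ/3 ⊕ ℤ/3 ⊕ ℤ/6

Derivation:
rank_ℚ(R)=3; free=4−3=1
SNF(R) diag = [3, 3, 6] → torsion [3, 3, 6]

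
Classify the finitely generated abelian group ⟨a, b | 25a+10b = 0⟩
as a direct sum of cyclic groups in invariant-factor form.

rank_ℚ(R)=1; free=2−1=1
SNF(R) diag = [5] → torsion [5]

Answer: M ≅ ℤ^1 ⊕ ℤ/5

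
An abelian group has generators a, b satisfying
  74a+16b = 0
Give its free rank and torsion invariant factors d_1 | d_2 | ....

Answer: M ≅ ℤ^1 ⊕ ℤ/2

Derivation:
rank_ℚ(R)=1; free=2−1=1
SNF(R) diag = [2] → torsion [2]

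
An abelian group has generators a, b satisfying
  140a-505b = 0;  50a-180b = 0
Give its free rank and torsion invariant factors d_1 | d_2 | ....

rank_ℚ(R)=2; free=2−2=0
SNF(R) diag = [5, 10] → torsion [5, 10]

Answer: M ≅ ℤ/5 ⊕ ℤ/10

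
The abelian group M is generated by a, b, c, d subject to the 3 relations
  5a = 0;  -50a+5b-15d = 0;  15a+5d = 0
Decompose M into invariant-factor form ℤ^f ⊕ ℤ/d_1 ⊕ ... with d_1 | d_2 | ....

Answer: M ≅ ℤ^1 ⊕ ℤ/5 ⊕ ℤ/5 ⊕ ℤ/5

Derivation:
rank_ℚ(R)=3; free=4−3=1
SNF(R) diag = [5, 5, 5] → torsion [5, 5, 5]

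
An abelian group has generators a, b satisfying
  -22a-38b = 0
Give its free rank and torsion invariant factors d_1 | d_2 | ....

rank_ℚ(R)=1; free=2−1=1
SNF(R) diag = [2] → torsion [2]

Answer: M ≅ ℤ^1 ⊕ ℤ/2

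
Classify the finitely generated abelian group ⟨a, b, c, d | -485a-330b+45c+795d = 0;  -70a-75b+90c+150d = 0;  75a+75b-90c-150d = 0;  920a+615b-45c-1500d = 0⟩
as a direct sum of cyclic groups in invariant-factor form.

rank_ℚ(R)=4; free=4−4=0
SNF(R) diag = [5, 15, 45, 135] → torsion [5, 15, 45, 135]

Answer: M ≅ ℤ/5 ⊕ ℤ/15 ⊕ ℤ/45 ⊕ ℤ/135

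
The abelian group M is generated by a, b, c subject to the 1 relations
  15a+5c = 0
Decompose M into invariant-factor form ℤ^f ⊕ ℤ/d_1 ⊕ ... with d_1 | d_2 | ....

Answer: M ≅ ℤ^2 ⊕ ℤ/5

Derivation:
rank_ℚ(R)=1; free=3−1=2
SNF(R) diag = [5] → torsion [5]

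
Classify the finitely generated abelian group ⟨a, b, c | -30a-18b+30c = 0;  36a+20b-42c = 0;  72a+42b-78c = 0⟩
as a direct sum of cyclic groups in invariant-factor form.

Answer: M ≅ ℤ/2 ⊕ ℤ/6 ⊕ ℤ/6

Derivation:
rank_ℚ(R)=3; free=3−3=0
SNF(R) diag = [2, 6, 6] → torsion [2, 6, 6]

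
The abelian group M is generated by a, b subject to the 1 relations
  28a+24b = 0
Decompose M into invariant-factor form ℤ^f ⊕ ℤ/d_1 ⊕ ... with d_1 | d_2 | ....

Answer: M ≅ ℤ^1 ⊕ ℤ/4

Derivation:
rank_ℚ(R)=1; free=2−1=1
SNF(R) diag = [4] → torsion [4]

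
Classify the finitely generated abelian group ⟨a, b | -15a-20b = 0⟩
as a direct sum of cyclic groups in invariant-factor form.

Answer: M ≅ ℤ^1 ⊕ ℤ/5

Derivation:
rank_ℚ(R)=1; free=2−1=1
SNF(R) diag = [5] → torsion [5]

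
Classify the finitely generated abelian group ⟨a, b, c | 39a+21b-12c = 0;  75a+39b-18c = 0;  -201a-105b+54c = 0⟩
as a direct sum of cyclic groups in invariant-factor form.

rank_ℚ(R)=3; free=3−3=0
SNF(R) diag = [3, 6, 12] → torsion [3, 6, 12]

Answer: M ≅ ℤ/3 ⊕ ℤ/6 ⊕ ℤ/12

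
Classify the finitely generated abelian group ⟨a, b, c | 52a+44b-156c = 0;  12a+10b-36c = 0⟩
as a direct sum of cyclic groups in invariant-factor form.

Answer: M ≅ ℤ^1 ⊕ ℤ/2 ⊕ ℤ/4

Derivation:
rank_ℚ(R)=2; free=3−2=1
SNF(R) diag = [2, 4] → torsion [2, 4]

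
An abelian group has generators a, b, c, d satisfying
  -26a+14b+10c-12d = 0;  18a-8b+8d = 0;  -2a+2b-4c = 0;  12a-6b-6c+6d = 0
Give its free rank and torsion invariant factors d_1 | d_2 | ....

rank_ℚ(R)=4; free=4−4=0
SNF(R) diag = [2, 2, 2, 6] → torsion [2, 2, 2, 6]

Answer: M ≅ ℤ/2 ⊕ ℤ/2 ⊕ ℤ/2 ⊕ ℤ/6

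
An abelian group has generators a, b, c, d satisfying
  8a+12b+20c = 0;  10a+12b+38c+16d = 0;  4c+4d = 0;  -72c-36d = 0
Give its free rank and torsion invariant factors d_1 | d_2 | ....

rank_ℚ(R)=4; free=4−4=0
SNF(R) diag = [2, 4, 12, 36] → torsion [2, 4, 12, 36]

Answer: M ≅ ℤ/2 ⊕ ℤ/4 ⊕ ℤ/12 ⊕ ℤ/36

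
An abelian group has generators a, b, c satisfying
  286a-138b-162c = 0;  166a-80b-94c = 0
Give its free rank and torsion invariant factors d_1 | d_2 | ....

Answer: M ≅ ℤ^1 ⊕ ℤ/2 ⊕ ℤ/2

Derivation:
rank_ℚ(R)=2; free=3−2=1
SNF(R) diag = [2, 2] → torsion [2, 2]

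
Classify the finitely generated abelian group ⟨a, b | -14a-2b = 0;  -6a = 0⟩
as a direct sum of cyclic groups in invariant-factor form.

rank_ℚ(R)=2; free=2−2=0
SNF(R) diag = [2, 6] → torsion [2, 6]

Answer: M ≅ ℤ/2 ⊕ ℤ/6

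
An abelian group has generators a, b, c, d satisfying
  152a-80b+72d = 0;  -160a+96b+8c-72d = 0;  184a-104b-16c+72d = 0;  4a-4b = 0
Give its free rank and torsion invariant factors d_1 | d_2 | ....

rank_ℚ(R)=4; free=4−4=0
SNF(R) diag = [4, 8, 24, 72] → torsion [4, 8, 24, 72]

Answer: M ≅ ℤ/4 ⊕ ℤ/8 ⊕ ℤ/24 ⊕ ℤ/72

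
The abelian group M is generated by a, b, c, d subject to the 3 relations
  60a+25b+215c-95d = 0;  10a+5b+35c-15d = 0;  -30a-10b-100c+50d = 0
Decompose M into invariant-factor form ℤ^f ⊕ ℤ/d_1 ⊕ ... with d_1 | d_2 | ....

Answer: M ≅ ℤ^1 ⊕ ℤ/5 ⊕ ℤ/10 ⊕ ℤ/10

Derivation:
rank_ℚ(R)=3; free=4−3=1
SNF(R) diag = [5, 10, 10] → torsion [5, 10, 10]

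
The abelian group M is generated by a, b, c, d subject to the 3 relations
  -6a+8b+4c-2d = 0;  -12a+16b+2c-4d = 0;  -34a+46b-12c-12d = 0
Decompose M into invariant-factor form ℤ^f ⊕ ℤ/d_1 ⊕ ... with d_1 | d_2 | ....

rank_ℚ(R)=3; free=4−3=1
SNF(R) diag = [2, 2, 6] → torsion [2, 2, 6]

Answer: M ≅ ℤ^1 ⊕ ℤ/2 ⊕ ℤ/2 ⊕ ℤ/6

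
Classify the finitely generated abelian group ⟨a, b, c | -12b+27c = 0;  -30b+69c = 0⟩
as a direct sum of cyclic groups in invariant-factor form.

Answer: M ≅ ℤ^1 ⊕ ℤ/3 ⊕ ℤ/6

Derivation:
rank_ℚ(R)=2; free=3−2=1
SNF(R) diag = [3, 6] → torsion [3, 6]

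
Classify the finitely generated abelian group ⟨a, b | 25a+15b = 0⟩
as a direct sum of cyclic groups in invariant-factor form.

rank_ℚ(R)=1; free=2−1=1
SNF(R) diag = [5] → torsion [5]

Answer: M ≅ ℤ^1 ⊕ ℤ/5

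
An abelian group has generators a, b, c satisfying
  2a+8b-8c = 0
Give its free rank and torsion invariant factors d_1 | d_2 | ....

rank_ℚ(R)=1; free=3−1=2
SNF(R) diag = [2] → torsion [2]

Answer: M ≅ ℤ^2 ⊕ ℤ/2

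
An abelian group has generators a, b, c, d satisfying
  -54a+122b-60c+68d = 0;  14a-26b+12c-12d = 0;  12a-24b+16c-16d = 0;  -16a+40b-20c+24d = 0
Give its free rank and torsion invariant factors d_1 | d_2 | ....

rank_ℚ(R)=4; free=4−4=0
SNF(R) diag = [2, 4, 4, 8] → torsion [2, 4, 4, 8]

Answer: M ≅ ℤ/2 ⊕ ℤ/4 ⊕ ℤ/4 ⊕ ℤ/8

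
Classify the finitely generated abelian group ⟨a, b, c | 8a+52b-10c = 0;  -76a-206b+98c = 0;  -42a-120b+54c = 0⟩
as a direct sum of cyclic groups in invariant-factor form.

Answer: M ≅ ℤ/2 ⊕ ℤ/6 ⊕ ℤ/18

Derivation:
rank_ℚ(R)=3; free=3−3=0
SNF(R) diag = [2, 6, 18] → torsion [2, 6, 18]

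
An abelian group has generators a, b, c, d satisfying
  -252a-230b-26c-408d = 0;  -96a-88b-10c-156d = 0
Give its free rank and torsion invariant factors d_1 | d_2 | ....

Answer: M ≅ ℤ^2 ⊕ ℤ/2 ⊕ ℤ/6

Derivation:
rank_ℚ(R)=2; free=4−2=2
SNF(R) diag = [2, 6] → torsion [2, 6]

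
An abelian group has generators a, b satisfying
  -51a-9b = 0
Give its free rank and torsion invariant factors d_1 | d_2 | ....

Answer: M ≅ ℤ^1 ⊕ ℤ/3

Derivation:
rank_ℚ(R)=1; free=2−1=1
SNF(R) diag = [3] → torsion [3]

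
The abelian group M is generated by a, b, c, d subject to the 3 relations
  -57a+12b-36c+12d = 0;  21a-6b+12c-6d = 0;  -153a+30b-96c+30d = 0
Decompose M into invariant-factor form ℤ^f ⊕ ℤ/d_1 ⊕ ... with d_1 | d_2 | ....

Answer: M ≅ ℤ^1 ⊕ ℤ/3 ⊕ ℤ/6 ⊕ ℤ/12

Derivation:
rank_ℚ(R)=3; free=4−3=1
SNF(R) diag = [3, 6, 12] → torsion [3, 6, 12]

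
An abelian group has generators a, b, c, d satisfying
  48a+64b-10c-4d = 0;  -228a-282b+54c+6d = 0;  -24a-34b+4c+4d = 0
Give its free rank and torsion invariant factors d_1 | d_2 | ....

rank_ℚ(R)=3; free=4−3=1
SNF(R) diag = [2, 6, 18] → torsion [2, 6, 18]

Answer: M ≅ ℤ^1 ⊕ ℤ/2 ⊕ ℤ/6 ⊕ ℤ/18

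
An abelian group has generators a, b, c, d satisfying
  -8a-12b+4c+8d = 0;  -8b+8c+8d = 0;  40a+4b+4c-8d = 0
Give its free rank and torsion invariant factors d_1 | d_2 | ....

rank_ℚ(R)=3; free=4−3=1
SNF(R) diag = [4, 8, 16] → torsion [4, 8, 16]

Answer: M ≅ ℤ^1 ⊕ ℤ/4 ⊕ ℤ/8 ⊕ ℤ/16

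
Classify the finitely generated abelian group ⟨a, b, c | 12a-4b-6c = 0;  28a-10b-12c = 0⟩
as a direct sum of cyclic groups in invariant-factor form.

rank_ℚ(R)=2; free=3−2=1
SNF(R) diag = [2, 2] → torsion [2, 2]

Answer: M ≅ ℤ^1 ⊕ ℤ/2 ⊕ ℤ/2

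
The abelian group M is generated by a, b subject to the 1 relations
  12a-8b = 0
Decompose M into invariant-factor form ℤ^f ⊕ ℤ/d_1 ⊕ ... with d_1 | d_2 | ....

Answer: M ≅ ℤ^1 ⊕ ℤ/4

Derivation:
rank_ℚ(R)=1; free=2−1=1
SNF(R) diag = [4] → torsion [4]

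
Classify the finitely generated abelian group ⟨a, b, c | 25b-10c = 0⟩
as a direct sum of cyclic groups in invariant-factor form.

rank_ℚ(R)=1; free=3−1=2
SNF(R) diag = [5] → torsion [5]

Answer: M ≅ ℤ^2 ⊕ ℤ/5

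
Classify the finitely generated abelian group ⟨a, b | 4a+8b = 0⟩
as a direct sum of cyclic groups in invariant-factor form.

rank_ℚ(R)=1; free=2−1=1
SNF(R) diag = [4] → torsion [4]

Answer: M ≅ ℤ^1 ⊕ ℤ/4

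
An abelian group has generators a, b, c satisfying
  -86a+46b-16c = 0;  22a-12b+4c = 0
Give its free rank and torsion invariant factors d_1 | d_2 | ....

Answer: M ≅ ℤ^1 ⊕ ℤ/2 ⊕ ℤ/2

Derivation:
rank_ℚ(R)=2; free=3−2=1
SNF(R) diag = [2, 2] → torsion [2, 2]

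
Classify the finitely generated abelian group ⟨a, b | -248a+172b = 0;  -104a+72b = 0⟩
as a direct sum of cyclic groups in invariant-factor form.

Answer: M ≅ ℤ/4 ⊕ ℤ/8

Derivation:
rank_ℚ(R)=2; free=2−2=0
SNF(R) diag = [4, 8] → torsion [4, 8]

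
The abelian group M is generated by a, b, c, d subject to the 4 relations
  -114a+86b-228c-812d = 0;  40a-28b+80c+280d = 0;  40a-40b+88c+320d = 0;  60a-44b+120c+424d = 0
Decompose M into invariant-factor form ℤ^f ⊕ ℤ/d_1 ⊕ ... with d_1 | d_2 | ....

rank_ℚ(R)=4; free=4−4=0
SNF(R) diag = [2, 4, 8, 16] → torsion [2, 4, 8, 16]

Answer: M ≅ ℤ/2 ⊕ ℤ/4 ⊕ ℤ/8 ⊕ ℤ/16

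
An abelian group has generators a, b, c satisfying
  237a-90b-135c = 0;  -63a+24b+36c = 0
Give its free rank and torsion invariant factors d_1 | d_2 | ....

rank_ℚ(R)=2; free=3−2=1
SNF(R) diag = [3, 3] → torsion [3, 3]

Answer: M ≅ ℤ^1 ⊕ ℤ/3 ⊕ ℤ/3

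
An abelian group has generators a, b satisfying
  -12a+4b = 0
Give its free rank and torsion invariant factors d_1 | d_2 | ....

Answer: M ≅ ℤ^1 ⊕ ℤ/4

Derivation:
rank_ℚ(R)=1; free=2−1=1
SNF(R) diag = [4] → torsion [4]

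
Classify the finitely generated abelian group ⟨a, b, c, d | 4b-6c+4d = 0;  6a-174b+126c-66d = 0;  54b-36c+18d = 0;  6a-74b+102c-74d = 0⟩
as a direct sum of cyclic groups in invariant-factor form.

rank_ℚ(R)=4; free=4−4=0
SNF(R) diag = [2, 6, 18, 36] → torsion [2, 6, 18, 36]

Answer: M ≅ ℤ/2 ⊕ ℤ/6 ⊕ ℤ/18 ⊕ ℤ/36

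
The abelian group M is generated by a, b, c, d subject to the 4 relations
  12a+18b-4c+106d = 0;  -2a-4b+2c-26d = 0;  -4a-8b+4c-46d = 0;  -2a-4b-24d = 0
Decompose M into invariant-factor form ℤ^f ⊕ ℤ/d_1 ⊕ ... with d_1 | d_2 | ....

Answer: M ≅ ℤ/2 ⊕ ℤ/2 ⊕ ℤ/6 ⊕ ℤ/6

Derivation:
rank_ℚ(R)=4; free=4−4=0
SNF(R) diag = [2, 2, 6, 6] → torsion [2, 2, 6, 6]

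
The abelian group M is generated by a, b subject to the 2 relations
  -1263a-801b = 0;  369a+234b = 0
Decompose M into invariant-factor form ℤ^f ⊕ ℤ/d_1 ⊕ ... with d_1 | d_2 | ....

Answer: M ≅ ℤ/3 ⊕ ℤ/9

Derivation:
rank_ℚ(R)=2; free=2−2=0
SNF(R) diag = [3, 9] → torsion [3, 9]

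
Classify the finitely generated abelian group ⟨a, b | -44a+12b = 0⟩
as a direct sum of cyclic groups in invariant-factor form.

Answer: M ≅ ℤ^1 ⊕ ℤ/4

Derivation:
rank_ℚ(R)=1; free=2−1=1
SNF(R) diag = [4] → torsion [4]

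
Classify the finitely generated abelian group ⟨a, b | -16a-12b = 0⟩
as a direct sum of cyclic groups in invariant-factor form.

rank_ℚ(R)=1; free=2−1=1
SNF(R) diag = [4] → torsion [4]

Answer: M ≅ ℤ^1 ⊕ ℤ/4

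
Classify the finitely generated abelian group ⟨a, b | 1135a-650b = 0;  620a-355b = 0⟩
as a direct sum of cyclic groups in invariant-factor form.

rank_ℚ(R)=2; free=2−2=0
SNF(R) diag = [5, 15] → torsion [5, 15]

Answer: M ≅ ℤ/5 ⊕ ℤ/15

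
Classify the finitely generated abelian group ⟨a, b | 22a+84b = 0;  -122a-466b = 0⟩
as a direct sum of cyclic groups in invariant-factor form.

rank_ℚ(R)=2; free=2−2=0
SNF(R) diag = [2, 2] → torsion [2, 2]

Answer: M ≅ ℤ/2 ⊕ ℤ/2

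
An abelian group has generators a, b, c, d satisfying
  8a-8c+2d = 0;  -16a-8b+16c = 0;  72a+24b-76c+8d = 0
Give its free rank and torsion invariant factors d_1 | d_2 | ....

Answer: M ≅ ℤ^1 ⊕ ℤ/2 ⊕ ℤ/4 ⊕ ℤ/8

Derivation:
rank_ℚ(R)=3; free=4−3=1
SNF(R) diag = [2, 4, 8] → torsion [2, 4, 8]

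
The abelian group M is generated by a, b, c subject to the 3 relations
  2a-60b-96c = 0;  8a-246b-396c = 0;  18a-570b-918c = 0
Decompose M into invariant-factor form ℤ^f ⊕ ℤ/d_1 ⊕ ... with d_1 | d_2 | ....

rank_ℚ(R)=3; free=3−3=0
SNF(R) diag = [2, 6, 6] → torsion [2, 6, 6]

Answer: M ≅ ℤ/2 ⊕ ℤ/6 ⊕ ℤ/6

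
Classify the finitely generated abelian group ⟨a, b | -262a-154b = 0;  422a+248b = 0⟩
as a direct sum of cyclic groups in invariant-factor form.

rank_ℚ(R)=2; free=2−2=0
SNF(R) diag = [2, 6] → torsion [2, 6]

Answer: M ≅ ℤ/2 ⊕ ℤ/6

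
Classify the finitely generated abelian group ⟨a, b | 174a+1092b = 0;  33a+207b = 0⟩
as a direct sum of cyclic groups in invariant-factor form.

Answer: M ≅ ℤ/3 ⊕ ℤ/6

Derivation:
rank_ℚ(R)=2; free=2−2=0
SNF(R) diag = [3, 6] → torsion [3, 6]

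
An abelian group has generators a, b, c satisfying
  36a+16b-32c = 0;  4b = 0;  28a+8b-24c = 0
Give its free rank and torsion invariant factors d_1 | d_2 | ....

Answer: M ≅ ℤ/4 ⊕ ℤ/4 ⊕ ℤ/8

Derivation:
rank_ℚ(R)=3; free=3−3=0
SNF(R) diag = [4, 4, 8] → torsion [4, 4, 8]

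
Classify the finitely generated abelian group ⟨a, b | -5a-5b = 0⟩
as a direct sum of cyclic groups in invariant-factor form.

rank_ℚ(R)=1; free=2−1=1
SNF(R) diag = [5] → torsion [5]

Answer: M ≅ ℤ^1 ⊕ ℤ/5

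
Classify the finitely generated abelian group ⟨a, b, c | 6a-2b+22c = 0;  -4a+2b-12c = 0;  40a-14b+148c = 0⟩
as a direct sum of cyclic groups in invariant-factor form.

rank_ℚ(R)=3; free=3−3=0
SNF(R) diag = [2, 2, 4] → torsion [2, 2, 4]

Answer: M ≅ ℤ/2 ⊕ ℤ/2 ⊕ ℤ/4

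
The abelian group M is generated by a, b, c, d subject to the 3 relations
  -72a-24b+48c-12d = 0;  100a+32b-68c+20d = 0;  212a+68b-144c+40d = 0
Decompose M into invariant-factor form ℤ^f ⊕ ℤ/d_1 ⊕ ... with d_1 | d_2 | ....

rank_ℚ(R)=3; free=4−3=1
SNF(R) diag = [4, 4, 12] → torsion [4, 4, 12]

Answer: M ≅ ℤ^1 ⊕ ℤ/4 ⊕ ℤ/4 ⊕ ℤ/12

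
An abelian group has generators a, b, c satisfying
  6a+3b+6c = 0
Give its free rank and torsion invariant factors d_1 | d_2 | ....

Answer: M ≅ ℤ^2 ⊕ ℤ/3

Derivation:
rank_ℚ(R)=1; free=3−1=2
SNF(R) diag = [3] → torsion [3]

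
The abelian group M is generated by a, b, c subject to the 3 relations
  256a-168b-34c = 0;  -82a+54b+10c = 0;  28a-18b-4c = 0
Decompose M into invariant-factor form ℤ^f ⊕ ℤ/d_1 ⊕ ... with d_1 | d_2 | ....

Answer: M ≅ ℤ/2 ⊕ ℤ/6 ⊕ ℤ/6

Derivation:
rank_ℚ(R)=3; free=3−3=0
SNF(R) diag = [2, 6, 6] → torsion [2, 6, 6]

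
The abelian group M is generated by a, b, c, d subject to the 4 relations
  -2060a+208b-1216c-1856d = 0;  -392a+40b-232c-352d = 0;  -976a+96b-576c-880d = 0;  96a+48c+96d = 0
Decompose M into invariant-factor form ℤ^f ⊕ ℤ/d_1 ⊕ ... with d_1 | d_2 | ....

rank_ℚ(R)=4; free=4−4=0
SNF(R) diag = [4, 8, 16, 48] → torsion [4, 8, 16, 48]

Answer: M ≅ ℤ/4 ⊕ ℤ/8 ⊕ ℤ/16 ⊕ ℤ/48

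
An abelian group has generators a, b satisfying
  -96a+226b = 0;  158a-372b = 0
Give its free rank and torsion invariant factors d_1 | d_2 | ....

rank_ℚ(R)=2; free=2−2=0
SNF(R) diag = [2, 2] → torsion [2, 2]

Answer: M ≅ ℤ/2 ⊕ ℤ/2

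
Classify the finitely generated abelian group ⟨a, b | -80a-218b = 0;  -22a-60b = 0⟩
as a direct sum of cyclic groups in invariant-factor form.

Answer: M ≅ ℤ/2 ⊕ ℤ/2

Derivation:
rank_ℚ(R)=2; free=2−2=0
SNF(R) diag = [2, 2] → torsion [2, 2]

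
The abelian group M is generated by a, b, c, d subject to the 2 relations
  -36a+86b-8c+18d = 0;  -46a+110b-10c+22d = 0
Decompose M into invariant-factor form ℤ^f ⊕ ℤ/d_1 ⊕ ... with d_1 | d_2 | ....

rank_ℚ(R)=2; free=4−2=2
SNF(R) diag = [2, 2] → torsion [2, 2]

Answer: M ≅ ℤ^2 ⊕ ℤ/2 ⊕ ℤ/2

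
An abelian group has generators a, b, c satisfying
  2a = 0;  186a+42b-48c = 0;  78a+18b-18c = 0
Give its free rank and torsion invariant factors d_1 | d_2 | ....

Answer: M ≅ ℤ/2 ⊕ ℤ/6 ⊕ ℤ/18

Derivation:
rank_ℚ(R)=3; free=3−3=0
SNF(R) diag = [2, 6, 18] → torsion [2, 6, 18]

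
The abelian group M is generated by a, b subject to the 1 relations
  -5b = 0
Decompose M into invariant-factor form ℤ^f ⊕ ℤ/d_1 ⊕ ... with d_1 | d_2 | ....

Answer: M ≅ ℤ^1 ⊕ ℤ/5

Derivation:
rank_ℚ(R)=1; free=2−1=1
SNF(R) diag = [5] → torsion [5]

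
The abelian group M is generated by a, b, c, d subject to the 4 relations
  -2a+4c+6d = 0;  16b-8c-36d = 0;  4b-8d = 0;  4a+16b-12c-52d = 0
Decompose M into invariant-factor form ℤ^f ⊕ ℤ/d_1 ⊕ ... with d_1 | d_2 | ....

Answer: M ≅ ℤ/2 ⊕ ℤ/4 ⊕ ℤ/4 ⊕ ℤ/12

Derivation:
rank_ℚ(R)=4; free=4−4=0
SNF(R) diag = [2, 4, 4, 12] → torsion [2, 4, 4, 12]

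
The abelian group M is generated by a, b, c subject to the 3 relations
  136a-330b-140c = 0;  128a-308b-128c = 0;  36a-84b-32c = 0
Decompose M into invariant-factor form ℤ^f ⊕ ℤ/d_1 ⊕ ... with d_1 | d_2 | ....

rank_ℚ(R)=3; free=3−3=0
SNF(R) diag = [2, 4, 8] → torsion [2, 4, 8]

Answer: M ≅ ℤ/2 ⊕ ℤ/4 ⊕ ℤ/8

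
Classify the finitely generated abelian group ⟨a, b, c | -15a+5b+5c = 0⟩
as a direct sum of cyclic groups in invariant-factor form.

Answer: M ≅ ℤ^2 ⊕ ℤ/5

Derivation:
rank_ℚ(R)=1; free=3−1=2
SNF(R) diag = [5] → torsion [5]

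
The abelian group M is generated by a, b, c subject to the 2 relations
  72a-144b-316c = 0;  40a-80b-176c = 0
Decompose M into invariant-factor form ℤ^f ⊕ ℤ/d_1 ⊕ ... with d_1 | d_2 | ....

rank_ℚ(R)=2; free=3−2=1
SNF(R) diag = [4, 8] → torsion [4, 8]

Answer: M ≅ ℤ^1 ⊕ ℤ/4 ⊕ ℤ/8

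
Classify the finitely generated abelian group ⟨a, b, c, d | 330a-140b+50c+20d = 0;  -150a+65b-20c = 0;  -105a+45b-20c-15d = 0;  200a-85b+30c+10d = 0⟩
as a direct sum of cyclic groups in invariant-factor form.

rank_ℚ(R)=4; free=4−4=0
SNF(R) diag = [5, 5, 10, 10] → torsion [5, 5, 10, 10]

Answer: M ≅ ℤ/5 ⊕ ℤ/5 ⊕ ℤ/10 ⊕ ℤ/10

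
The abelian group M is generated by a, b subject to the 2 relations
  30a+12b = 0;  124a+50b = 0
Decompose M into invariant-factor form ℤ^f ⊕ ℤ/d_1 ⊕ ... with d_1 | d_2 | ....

rank_ℚ(R)=2; free=2−2=0
SNF(R) diag = [2, 6] → torsion [2, 6]

Answer: M ≅ ℤ/2 ⊕ ℤ/6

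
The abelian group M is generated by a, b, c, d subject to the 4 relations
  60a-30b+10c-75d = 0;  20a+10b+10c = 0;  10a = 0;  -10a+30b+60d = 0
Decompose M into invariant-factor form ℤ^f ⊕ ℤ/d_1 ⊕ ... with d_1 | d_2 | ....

rank_ℚ(R)=4; free=4−4=0
SNF(R) diag = [5, 10, 10, 30] → torsion [5, 10, 10, 30]

Answer: M ≅ ℤ/5 ⊕ ℤ/10 ⊕ ℤ/10 ⊕ ℤ/30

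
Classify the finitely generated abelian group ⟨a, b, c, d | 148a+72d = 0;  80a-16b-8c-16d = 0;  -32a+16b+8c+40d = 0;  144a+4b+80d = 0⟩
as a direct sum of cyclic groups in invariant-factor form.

Answer: M ≅ ℤ/4 ⊕ ℤ/4 ⊕ ℤ/8 ⊕ ℤ/24

Derivation:
rank_ℚ(R)=4; free=4−4=0
SNF(R) diag = [4, 4, 8, 24] → torsion [4, 4, 8, 24]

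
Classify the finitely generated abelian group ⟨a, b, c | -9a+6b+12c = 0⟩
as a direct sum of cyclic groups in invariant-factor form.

rank_ℚ(R)=1; free=3−1=2
SNF(R) diag = [3] → torsion [3]

Answer: M ≅ ℤ^2 ⊕ ℤ/3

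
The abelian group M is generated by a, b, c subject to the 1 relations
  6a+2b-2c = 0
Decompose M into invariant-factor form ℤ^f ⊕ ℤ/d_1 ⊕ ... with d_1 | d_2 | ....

rank_ℚ(R)=1; free=3−1=2
SNF(R) diag = [2] → torsion [2]

Answer: M ≅ ℤ^2 ⊕ ℤ/2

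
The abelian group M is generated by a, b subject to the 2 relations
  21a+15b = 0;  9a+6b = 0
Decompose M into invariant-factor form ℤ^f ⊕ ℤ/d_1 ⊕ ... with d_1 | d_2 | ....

Answer: M ≅ ℤ/3 ⊕ ℤ/3

Derivation:
rank_ℚ(R)=2; free=2−2=0
SNF(R) diag = [3, 3] → torsion [3, 3]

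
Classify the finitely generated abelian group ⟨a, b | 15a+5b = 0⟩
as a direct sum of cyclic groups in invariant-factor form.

Answer: M ≅ ℤ^1 ⊕ ℤ/5

Derivation:
rank_ℚ(R)=1; free=2−1=1
SNF(R) diag = [5] → torsion [5]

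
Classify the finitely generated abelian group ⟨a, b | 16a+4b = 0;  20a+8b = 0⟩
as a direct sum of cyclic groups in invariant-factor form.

rank_ℚ(R)=2; free=2−2=0
SNF(R) diag = [4, 12] → torsion [4, 12]

Answer: M ≅ ℤ/4 ⊕ ℤ/12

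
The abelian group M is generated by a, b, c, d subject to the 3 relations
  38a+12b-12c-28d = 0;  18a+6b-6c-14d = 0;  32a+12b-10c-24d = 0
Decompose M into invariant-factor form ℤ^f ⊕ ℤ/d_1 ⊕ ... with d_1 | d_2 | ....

rank_ℚ(R)=3; free=4−3=1
SNF(R) diag = [2, 2, 2] → torsion [2, 2, 2]

Answer: M ≅ ℤ^1 ⊕ ℤ/2 ⊕ ℤ/2 ⊕ ℤ/2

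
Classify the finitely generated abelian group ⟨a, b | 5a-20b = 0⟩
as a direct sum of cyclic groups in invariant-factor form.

Answer: M ≅ ℤ^1 ⊕ ℤ/5

Derivation:
rank_ℚ(R)=1; free=2−1=1
SNF(R) diag = [5] → torsion [5]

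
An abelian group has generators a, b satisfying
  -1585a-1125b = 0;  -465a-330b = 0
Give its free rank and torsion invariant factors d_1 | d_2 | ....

rank_ℚ(R)=2; free=2−2=0
SNF(R) diag = [5, 15] → torsion [5, 15]

Answer: M ≅ ℤ/5 ⊕ ℤ/15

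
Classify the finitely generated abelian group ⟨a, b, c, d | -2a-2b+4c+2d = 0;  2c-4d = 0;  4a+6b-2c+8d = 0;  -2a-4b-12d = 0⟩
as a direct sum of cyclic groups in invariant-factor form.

Answer: M ≅ ℤ/2 ⊕ ℤ/2 ⊕ ℤ/2 ⊕ ℤ/2

Derivation:
rank_ℚ(R)=4; free=4−4=0
SNF(R) diag = [2, 2, 2, 2] → torsion [2, 2, 2, 2]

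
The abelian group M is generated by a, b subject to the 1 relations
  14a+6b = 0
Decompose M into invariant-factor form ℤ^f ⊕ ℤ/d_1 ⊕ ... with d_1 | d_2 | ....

rank_ℚ(R)=1; free=2−1=1
SNF(R) diag = [2] → torsion [2]

Answer: M ≅ ℤ^1 ⊕ ℤ/2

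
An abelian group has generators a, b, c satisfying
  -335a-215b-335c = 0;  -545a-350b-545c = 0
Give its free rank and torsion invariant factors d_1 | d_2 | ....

rank_ℚ(R)=2; free=3−2=1
SNF(R) diag = [5, 15] → torsion [5, 15]

Answer: M ≅ ℤ^1 ⊕ ℤ/5 ⊕ ℤ/15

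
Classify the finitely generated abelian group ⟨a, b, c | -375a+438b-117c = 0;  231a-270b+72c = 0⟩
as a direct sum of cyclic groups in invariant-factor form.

Answer: M ≅ ℤ^1 ⊕ ℤ/3 ⊕ ℤ/3

Derivation:
rank_ℚ(R)=2; free=3−2=1
SNF(R) diag = [3, 3] → torsion [3, 3]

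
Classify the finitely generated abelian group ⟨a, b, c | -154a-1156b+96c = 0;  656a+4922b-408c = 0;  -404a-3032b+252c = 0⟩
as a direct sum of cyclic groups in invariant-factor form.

rank_ℚ(R)=3; free=3−3=0
SNF(R) diag = [2, 6, 12] → torsion [2, 6, 12]

Answer: M ≅ ℤ/2 ⊕ ℤ/6 ⊕ ℤ/12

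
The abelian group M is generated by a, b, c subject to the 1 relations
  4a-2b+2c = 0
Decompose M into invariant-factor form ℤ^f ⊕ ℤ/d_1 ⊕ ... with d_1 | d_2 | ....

rank_ℚ(R)=1; free=3−1=2
SNF(R) diag = [2] → torsion [2]

Answer: M ≅ ℤ^2 ⊕ ℤ/2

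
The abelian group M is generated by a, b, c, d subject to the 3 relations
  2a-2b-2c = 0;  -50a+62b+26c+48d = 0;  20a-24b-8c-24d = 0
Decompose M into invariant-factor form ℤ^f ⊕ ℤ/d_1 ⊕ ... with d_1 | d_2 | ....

rank_ℚ(R)=3; free=4−3=1
SNF(R) diag = [2, 4, 12] → torsion [2, 4, 12]

Answer: M ≅ ℤ^1 ⊕ ℤ/2 ⊕ ℤ/4 ⊕ ℤ/12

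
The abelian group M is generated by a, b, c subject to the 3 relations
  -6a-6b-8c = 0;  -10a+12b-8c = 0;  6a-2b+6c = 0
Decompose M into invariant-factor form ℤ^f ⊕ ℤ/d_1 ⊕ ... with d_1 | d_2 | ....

Answer: M ≅ ℤ/2 ⊕ ℤ/2 ⊕ ℤ/2

Derivation:
rank_ℚ(R)=3; free=3−3=0
SNF(R) diag = [2, 2, 2] → torsion [2, 2, 2]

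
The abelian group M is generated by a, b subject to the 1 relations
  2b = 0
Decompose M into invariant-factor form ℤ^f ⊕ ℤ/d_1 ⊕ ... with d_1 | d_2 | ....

Answer: M ≅ ℤ^1 ⊕ ℤ/2

Derivation:
rank_ℚ(R)=1; free=2−1=1
SNF(R) diag = [2] → torsion [2]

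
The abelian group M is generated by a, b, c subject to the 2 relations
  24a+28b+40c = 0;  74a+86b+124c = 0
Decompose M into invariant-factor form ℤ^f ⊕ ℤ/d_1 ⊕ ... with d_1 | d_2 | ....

Answer: M ≅ ℤ^1 ⊕ ℤ/2 ⊕ ℤ/4

Derivation:
rank_ℚ(R)=2; free=3−2=1
SNF(R) diag = [2, 4] → torsion [2, 4]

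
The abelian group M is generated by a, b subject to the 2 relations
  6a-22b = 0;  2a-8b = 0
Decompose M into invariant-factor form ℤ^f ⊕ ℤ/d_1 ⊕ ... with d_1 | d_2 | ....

rank_ℚ(R)=2; free=2−2=0
SNF(R) diag = [2, 2] → torsion [2, 2]

Answer: M ≅ ℤ/2 ⊕ ℤ/2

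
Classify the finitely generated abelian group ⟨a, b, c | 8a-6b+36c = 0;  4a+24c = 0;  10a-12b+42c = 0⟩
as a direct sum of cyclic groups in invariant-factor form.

rank_ℚ(R)=3; free=3−3=0
SNF(R) diag = [2, 6, 12] → torsion [2, 6, 12]

Answer: M ≅ ℤ/2 ⊕ ℤ/6 ⊕ ℤ/12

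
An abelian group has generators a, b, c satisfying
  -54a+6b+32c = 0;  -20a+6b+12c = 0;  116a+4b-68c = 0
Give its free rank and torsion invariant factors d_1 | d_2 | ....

Answer: M ≅ ℤ/2 ⊕ ℤ/2 ⊕ ℤ/4

Derivation:
rank_ℚ(R)=3; free=3−3=0
SNF(R) diag = [2, 2, 4] → torsion [2, 2, 4]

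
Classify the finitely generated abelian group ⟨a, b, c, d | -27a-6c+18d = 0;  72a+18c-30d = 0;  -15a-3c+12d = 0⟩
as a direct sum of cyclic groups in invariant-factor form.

Answer: M ≅ ℤ^1 ⊕ ℤ/3 ⊕ ℤ/3 ⊕ ℤ/6

Derivation:
rank_ℚ(R)=3; free=4−3=1
SNF(R) diag = [3, 3, 6] → torsion [3, 3, 6]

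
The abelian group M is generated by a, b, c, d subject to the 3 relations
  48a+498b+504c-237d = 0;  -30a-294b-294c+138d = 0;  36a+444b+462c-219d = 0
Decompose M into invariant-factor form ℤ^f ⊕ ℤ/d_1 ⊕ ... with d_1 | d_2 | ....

Answer: M ≅ ℤ^1 ⊕ ℤ/3 ⊕ ℤ/6 ⊕ ℤ/6

Derivation:
rank_ℚ(R)=3; free=4−3=1
SNF(R) diag = [3, 6, 6] → torsion [3, 6, 6]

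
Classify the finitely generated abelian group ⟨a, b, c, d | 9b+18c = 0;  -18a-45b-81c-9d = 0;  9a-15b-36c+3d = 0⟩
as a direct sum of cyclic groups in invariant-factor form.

Answer: M ≅ ℤ^1 ⊕ ℤ/3 ⊕ ℤ/9 ⊕ ℤ/9

Derivation:
rank_ℚ(R)=3; free=4−3=1
SNF(R) diag = [3, 9, 9] → torsion [3, 9, 9]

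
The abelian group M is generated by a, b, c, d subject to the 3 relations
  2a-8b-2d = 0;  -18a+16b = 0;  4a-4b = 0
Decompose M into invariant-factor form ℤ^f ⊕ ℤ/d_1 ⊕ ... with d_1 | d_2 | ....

rank_ℚ(R)=3; free=4−3=1
SNF(R) diag = [2, 2, 4] → torsion [2, 2, 4]

Answer: M ≅ ℤ^1 ⊕ ℤ/2 ⊕ ℤ/2 ⊕ ℤ/4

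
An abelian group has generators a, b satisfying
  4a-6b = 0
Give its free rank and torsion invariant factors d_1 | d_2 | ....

Answer: M ≅ ℤ^1 ⊕ ℤ/2

Derivation:
rank_ℚ(R)=1; free=2−1=1
SNF(R) diag = [2] → torsion [2]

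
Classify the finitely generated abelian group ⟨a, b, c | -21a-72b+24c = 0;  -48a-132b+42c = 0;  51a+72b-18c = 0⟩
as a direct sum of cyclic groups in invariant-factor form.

Answer: M ≅ ℤ/3 ⊕ ℤ/6 ⊕ ℤ/12

Derivation:
rank_ℚ(R)=3; free=3−3=0
SNF(R) diag = [3, 6, 12] → torsion [3, 6, 12]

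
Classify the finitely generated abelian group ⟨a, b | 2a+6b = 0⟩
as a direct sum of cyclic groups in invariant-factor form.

Answer: M ≅ ℤ^1 ⊕ ℤ/2

Derivation:
rank_ℚ(R)=1; free=2−1=1
SNF(R) diag = [2] → torsion [2]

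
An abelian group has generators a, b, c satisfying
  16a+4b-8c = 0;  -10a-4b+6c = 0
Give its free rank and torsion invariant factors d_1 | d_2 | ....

Answer: M ≅ ℤ^1 ⊕ ℤ/2 ⊕ ℤ/4

Derivation:
rank_ℚ(R)=2; free=3−2=1
SNF(R) diag = [2, 4] → torsion [2, 4]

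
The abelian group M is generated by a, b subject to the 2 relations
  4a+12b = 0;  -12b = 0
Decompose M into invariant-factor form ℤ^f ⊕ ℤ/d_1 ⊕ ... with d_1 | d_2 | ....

Answer: M ≅ ℤ/4 ⊕ ℤ/12

Derivation:
rank_ℚ(R)=2; free=2−2=0
SNF(R) diag = [4, 12] → torsion [4, 12]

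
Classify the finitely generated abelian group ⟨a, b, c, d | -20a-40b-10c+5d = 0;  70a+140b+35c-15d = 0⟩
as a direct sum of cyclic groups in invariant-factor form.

Answer: M ≅ ℤ^2 ⊕ ℤ/5 ⊕ ℤ/5

Derivation:
rank_ℚ(R)=2; free=4−2=2
SNF(R) diag = [5, 5] → torsion [5, 5]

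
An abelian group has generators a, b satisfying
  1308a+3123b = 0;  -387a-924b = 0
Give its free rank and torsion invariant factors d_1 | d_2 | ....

Answer: M ≅ ℤ/3 ⊕ ℤ/3

Derivation:
rank_ℚ(R)=2; free=2−2=0
SNF(R) diag = [3, 3] → torsion [3, 3]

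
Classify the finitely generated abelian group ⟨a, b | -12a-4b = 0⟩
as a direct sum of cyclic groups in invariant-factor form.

Answer: M ≅ ℤ^1 ⊕ ℤ/4

Derivation:
rank_ℚ(R)=1; free=2−1=1
SNF(R) diag = [4] → torsion [4]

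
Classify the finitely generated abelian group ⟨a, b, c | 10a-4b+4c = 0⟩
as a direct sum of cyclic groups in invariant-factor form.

rank_ℚ(R)=1; free=3−1=2
SNF(R) diag = [2] → torsion [2]

Answer: M ≅ ℤ^2 ⊕ ℤ/2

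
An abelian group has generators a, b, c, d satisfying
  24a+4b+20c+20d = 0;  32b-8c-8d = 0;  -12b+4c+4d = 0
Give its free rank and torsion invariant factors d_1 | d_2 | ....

rank_ℚ(R)=3; free=4−3=1
SNF(R) diag = [4, 8, 24] → torsion [4, 8, 24]

Answer: M ≅ ℤ^1 ⊕ ℤ/4 ⊕ ℤ/8 ⊕ ℤ/24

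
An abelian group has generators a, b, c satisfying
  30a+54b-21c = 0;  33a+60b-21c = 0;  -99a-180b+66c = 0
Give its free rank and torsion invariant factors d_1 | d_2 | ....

Answer: M ≅ ℤ/3 ⊕ ℤ/3 ⊕ ℤ/6

Derivation:
rank_ℚ(R)=3; free=3−3=0
SNF(R) diag = [3, 3, 6] → torsion [3, 3, 6]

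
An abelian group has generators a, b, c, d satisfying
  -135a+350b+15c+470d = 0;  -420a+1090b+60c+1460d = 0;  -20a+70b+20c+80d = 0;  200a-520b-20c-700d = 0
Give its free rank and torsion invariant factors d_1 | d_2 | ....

rank_ℚ(R)=4; free=4−4=0
SNF(R) diag = [5, 10, 20, 60] → torsion [5, 10, 20, 60]

Answer: M ≅ ℤ/5 ⊕ ℤ/10 ⊕ ℤ/20 ⊕ ℤ/60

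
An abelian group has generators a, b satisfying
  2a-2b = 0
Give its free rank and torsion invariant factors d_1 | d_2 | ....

rank_ℚ(R)=1; free=2−1=1
SNF(R) diag = [2] → torsion [2]

Answer: M ≅ ℤ^1 ⊕ ℤ/2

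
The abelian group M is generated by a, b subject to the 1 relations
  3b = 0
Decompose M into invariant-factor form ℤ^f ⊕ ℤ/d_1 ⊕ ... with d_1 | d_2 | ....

rank_ℚ(R)=1; free=2−1=1
SNF(R) diag = [3] → torsion [3]

Answer: M ≅ ℤ^1 ⊕ ℤ/3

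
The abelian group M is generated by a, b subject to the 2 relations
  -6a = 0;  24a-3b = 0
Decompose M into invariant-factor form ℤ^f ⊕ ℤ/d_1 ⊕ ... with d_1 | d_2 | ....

rank_ℚ(R)=2; free=2−2=0
SNF(R) diag = [3, 6] → torsion [3, 6]

Answer: M ≅ ℤ/3 ⊕ ℤ/6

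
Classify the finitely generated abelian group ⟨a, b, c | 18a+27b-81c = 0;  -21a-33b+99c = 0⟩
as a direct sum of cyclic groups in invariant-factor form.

rank_ℚ(R)=2; free=3−2=1
SNF(R) diag = [3, 9] → torsion [3, 9]

Answer: M ≅ ℤ^1 ⊕ ℤ/3 ⊕ ℤ/9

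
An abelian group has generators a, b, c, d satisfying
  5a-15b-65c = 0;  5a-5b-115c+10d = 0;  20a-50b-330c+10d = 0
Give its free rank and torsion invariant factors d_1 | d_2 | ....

rank_ℚ(R)=3; free=4−3=1
SNF(R) diag = [5, 10, 20] → torsion [5, 10, 20]

Answer: M ≅ ℤ^1 ⊕ ℤ/5 ⊕ ℤ/10 ⊕ ℤ/20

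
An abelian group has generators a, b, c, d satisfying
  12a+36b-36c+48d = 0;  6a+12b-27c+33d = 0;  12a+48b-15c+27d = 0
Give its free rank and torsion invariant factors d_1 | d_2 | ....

Answer: M ≅ ℤ^1 ⊕ ℤ/3 ⊕ ℤ/6 ⊕ ℤ/12

Derivation:
rank_ℚ(R)=3; free=4−3=1
SNF(R) diag = [3, 6, 12] → torsion [3, 6, 12]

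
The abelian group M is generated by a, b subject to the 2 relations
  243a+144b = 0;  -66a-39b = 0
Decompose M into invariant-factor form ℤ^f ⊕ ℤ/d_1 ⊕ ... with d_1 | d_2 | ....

Answer: M ≅ ℤ/3 ⊕ ℤ/9

Derivation:
rank_ℚ(R)=2; free=2−2=0
SNF(R) diag = [3, 9] → torsion [3, 9]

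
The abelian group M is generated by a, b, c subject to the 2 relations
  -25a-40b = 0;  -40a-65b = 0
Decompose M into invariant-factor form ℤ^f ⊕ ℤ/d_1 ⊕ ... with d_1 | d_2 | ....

Answer: M ≅ ℤ^1 ⊕ ℤ/5 ⊕ ℤ/5

Derivation:
rank_ℚ(R)=2; free=3−2=1
SNF(R) diag = [5, 5] → torsion [5, 5]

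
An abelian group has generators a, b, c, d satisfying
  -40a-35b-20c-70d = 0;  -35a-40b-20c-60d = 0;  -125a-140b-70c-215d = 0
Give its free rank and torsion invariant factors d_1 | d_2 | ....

Answer: M ≅ ℤ^1 ⊕ ℤ/5 ⊕ ℤ/5 ⊕ ℤ/5

Derivation:
rank_ℚ(R)=3; free=4−3=1
SNF(R) diag = [5, 5, 5] → torsion [5, 5, 5]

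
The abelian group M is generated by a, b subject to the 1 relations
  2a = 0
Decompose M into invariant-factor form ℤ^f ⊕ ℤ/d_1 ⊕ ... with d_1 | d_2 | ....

Answer: M ≅ ℤ^1 ⊕ ℤ/2

Derivation:
rank_ℚ(R)=1; free=2−1=1
SNF(R) diag = [2] → torsion [2]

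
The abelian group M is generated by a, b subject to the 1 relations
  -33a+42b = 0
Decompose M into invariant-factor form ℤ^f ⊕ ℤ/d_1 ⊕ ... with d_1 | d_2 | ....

rank_ℚ(R)=1; free=2−1=1
SNF(R) diag = [3] → torsion [3]

Answer: M ≅ ℤ^1 ⊕ ℤ/3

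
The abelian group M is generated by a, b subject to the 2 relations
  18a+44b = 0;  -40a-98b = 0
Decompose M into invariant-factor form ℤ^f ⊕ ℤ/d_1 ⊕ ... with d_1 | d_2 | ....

rank_ℚ(R)=2; free=2−2=0
SNF(R) diag = [2, 2] → torsion [2, 2]

Answer: M ≅ ℤ/2 ⊕ ℤ/2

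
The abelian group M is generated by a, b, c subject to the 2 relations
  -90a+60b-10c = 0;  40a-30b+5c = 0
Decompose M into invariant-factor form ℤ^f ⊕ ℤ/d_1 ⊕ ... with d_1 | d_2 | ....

rank_ℚ(R)=2; free=3−2=1
SNF(R) diag = [5, 10] → torsion [5, 10]

Answer: M ≅ ℤ^1 ⊕ ℤ/5 ⊕ ℤ/10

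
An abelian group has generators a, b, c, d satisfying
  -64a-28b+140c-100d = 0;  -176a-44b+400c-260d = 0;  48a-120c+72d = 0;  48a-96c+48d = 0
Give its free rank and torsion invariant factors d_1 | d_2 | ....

rank_ℚ(R)=4; free=4−4=0
SNF(R) diag = [4, 12, 24, 48] → torsion [4, 12, 24, 48]

Answer: M ≅ ℤ/4 ⊕ ℤ/12 ⊕ ℤ/24 ⊕ ℤ/48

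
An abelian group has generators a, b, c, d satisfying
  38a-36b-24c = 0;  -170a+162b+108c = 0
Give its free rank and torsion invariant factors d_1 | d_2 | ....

Answer: M ≅ ℤ^2 ⊕ ℤ/2 ⊕ ℤ/6

Derivation:
rank_ℚ(R)=2; free=4−2=2
SNF(R) diag = [2, 6] → torsion [2, 6]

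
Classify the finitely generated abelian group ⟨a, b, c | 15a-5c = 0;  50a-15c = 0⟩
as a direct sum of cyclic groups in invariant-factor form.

rank_ℚ(R)=2; free=3−2=1
SNF(R) diag = [5, 5] → torsion [5, 5]

Answer: M ≅ ℤ^1 ⊕ ℤ/5 ⊕ ℤ/5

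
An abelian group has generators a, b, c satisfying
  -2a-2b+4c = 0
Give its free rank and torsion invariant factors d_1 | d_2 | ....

rank_ℚ(R)=1; free=3−1=2
SNF(R) diag = [2] → torsion [2]

Answer: M ≅ ℤ^2 ⊕ ℤ/2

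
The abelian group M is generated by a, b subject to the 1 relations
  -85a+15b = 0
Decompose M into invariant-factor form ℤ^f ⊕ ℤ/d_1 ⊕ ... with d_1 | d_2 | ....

Answer: M ≅ ℤ^1 ⊕ ℤ/5

Derivation:
rank_ℚ(R)=1; free=2−1=1
SNF(R) diag = [5] → torsion [5]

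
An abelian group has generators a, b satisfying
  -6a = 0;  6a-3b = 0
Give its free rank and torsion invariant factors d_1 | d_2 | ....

rank_ℚ(R)=2; free=2−2=0
SNF(R) diag = [3, 6] → torsion [3, 6]

Answer: M ≅ ℤ/3 ⊕ ℤ/6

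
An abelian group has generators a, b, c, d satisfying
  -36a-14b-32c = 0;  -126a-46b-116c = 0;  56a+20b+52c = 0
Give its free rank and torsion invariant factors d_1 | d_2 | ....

rank_ℚ(R)=3; free=4−3=1
SNF(R) diag = [2, 2, 4] → torsion [2, 2, 4]

Answer: M ≅ ℤ^1 ⊕ ℤ/2 ⊕ ℤ/2 ⊕ ℤ/4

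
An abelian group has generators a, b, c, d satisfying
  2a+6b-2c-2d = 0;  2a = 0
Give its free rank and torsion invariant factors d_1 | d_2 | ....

rank_ℚ(R)=2; free=4−2=2
SNF(R) diag = [2, 2] → torsion [2, 2]

Answer: M ≅ ℤ^2 ⊕ ℤ/2 ⊕ ℤ/2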